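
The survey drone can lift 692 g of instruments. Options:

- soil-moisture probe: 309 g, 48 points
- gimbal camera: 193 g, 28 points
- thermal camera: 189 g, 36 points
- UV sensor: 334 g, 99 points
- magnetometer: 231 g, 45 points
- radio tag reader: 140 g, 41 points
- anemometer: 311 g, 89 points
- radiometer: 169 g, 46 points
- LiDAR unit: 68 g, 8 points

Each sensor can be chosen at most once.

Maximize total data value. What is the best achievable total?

188

Taking the top-ratio sensors first gives UV sensor + radio tag reader + radiometer for 186 (643 g).
The 309 g tied up in radio tag reader and radiometer is better spent on anemometer — total rises to 188 (645 g).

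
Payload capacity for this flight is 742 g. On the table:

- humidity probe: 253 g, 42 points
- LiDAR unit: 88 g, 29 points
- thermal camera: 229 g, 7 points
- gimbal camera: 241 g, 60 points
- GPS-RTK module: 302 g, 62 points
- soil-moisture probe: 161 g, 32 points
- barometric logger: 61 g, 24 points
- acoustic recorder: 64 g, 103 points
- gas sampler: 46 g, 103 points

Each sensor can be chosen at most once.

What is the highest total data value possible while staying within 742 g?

By data value per g: gas sampler 2.24, acoustic recorder 1.61, barometric logger 0.39 lead.
Greedy by ratio would take LiDAR unit + gimbal camera + soil-moisture probe + barometric logger + acoustic recorder + gas sampler: 661 g used, total 351.
The 222 g tied up in soil-moisture probe and barometric logger is better spent on GPS-RTK module — total rises to 357 (741 g).

357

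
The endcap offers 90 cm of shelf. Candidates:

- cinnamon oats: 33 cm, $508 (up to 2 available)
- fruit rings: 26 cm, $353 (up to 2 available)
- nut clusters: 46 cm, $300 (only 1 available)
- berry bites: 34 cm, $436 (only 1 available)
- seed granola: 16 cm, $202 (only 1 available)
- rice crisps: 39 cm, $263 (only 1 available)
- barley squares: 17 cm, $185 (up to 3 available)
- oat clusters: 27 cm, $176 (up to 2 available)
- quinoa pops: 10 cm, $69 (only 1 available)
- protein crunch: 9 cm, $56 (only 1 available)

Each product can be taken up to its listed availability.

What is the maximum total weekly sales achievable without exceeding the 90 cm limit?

1218

2×cinnamon oats + seed granola uses 82 of the 90 cm and totals 1218.
The spare 8 cm is too small for any remaining product, and no exchange beats 1218.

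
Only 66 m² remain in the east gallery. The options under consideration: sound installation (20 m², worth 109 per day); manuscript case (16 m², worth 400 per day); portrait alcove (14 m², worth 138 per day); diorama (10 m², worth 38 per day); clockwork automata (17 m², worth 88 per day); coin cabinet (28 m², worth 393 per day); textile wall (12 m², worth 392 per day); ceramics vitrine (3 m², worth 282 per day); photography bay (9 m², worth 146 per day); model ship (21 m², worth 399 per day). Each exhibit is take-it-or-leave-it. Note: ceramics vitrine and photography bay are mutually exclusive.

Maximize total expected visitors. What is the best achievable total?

1611

Density check — ceramics vitrine 94.00, textile wall 32.67, manuscript case 25.00, model ship 19.00 are the best per m².
Best packing: manuscript case + portrait alcove + textile wall + ceramics vitrine + model ship — 66 m², 1611 total.
Runner-up manuscript case + diorama + textile wall + ceramics vitrine + model ship tops out at 1511.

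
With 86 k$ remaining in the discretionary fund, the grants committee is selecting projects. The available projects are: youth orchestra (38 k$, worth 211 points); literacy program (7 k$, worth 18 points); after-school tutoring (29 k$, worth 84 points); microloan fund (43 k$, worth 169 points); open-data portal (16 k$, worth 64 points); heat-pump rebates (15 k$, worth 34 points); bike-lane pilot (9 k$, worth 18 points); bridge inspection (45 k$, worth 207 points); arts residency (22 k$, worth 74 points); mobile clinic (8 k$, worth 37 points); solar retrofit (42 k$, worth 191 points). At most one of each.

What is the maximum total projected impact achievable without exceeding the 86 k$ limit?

Density check — youth orchestra 5.55, mobile clinic 4.62, bridge inspection 4.60 are the best per k$.
Filling by ratio: youth orchestra + open-data portal + arts residency + mobile clinic for 386, with 2 k$ left unused.
The 46 k$ tied up in open-data portal and arts residency and mobile clinic is better spent on bridge inspection — total rises to 418 (83 k$).
Next best is youth orchestra + solar retrofit at 402 (80 k$) — short by 16.

418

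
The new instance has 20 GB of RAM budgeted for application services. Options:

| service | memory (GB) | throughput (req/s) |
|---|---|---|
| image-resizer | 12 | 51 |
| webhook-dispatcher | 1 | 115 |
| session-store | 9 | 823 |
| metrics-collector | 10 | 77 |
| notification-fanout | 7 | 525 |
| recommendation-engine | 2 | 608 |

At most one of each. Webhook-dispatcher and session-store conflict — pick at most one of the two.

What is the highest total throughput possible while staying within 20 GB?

1956

Best packing: session-store + notification-fanout + recommendation-engine — 18 GB, 1956 total.
The closest alternative, session-store + recommendation-engine, reaches only 1431.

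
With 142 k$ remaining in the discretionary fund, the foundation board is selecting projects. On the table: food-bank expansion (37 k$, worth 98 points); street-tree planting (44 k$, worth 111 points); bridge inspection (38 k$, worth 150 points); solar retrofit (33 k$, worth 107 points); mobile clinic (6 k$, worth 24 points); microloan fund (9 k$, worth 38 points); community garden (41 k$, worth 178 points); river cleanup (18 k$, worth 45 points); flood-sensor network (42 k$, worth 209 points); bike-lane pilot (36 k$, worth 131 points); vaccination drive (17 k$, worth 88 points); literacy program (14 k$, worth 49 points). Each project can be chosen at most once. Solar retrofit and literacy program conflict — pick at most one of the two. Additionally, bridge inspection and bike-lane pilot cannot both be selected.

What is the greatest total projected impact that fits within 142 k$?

By projected impact per k$: vaccination drive 5.18, flood-sensor network 4.98, community garden 4.34, microloan fund 4.22 lead.
A density-first pass picks mobile clinic + microloan fund + community garden + flood-sensor network + vaccination drive + literacy program — 586 at 129 k$.
Dropping microloan fund and literacy program frees 23 k$; slotting in bike-lane pilot (36 k$) lifts the total to 630 at 142 k$.
Every other selection either busts 142 k$ or breaks a pairing rule or fails to beat 630.

630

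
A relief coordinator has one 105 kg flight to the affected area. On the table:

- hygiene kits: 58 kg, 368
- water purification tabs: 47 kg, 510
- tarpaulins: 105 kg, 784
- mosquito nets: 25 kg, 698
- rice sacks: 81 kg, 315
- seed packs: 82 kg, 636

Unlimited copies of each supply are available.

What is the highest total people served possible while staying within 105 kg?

2792

Ranking by ratio (people served/kg): mosquito nets 27.92, water purification tabs 10.85, seed packs 7.76.
Best packing: 4×mosquito nets — 100 kg, 2792 total.
Every other selection either busts 105 kg or fails to beat 2792.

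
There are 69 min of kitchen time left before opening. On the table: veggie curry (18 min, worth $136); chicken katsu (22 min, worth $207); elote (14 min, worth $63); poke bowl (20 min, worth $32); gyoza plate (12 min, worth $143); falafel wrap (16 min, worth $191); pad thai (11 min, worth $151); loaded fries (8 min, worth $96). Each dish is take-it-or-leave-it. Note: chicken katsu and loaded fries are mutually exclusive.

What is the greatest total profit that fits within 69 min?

717

Density check — pad thai 13.73, loaded fries 12.00, falafel wrap 11.94 are the best per min.
Veggie curry + gyoza plate + falafel wrap + pad thai + loaded fries uses 65 of the 69 min and totals 717.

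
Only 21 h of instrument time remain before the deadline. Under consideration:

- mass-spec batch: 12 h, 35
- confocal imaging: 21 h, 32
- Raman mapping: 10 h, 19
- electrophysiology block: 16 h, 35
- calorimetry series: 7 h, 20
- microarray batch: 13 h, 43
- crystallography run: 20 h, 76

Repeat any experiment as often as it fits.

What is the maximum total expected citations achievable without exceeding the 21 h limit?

76

Best packing: crystallography run — 20 h, 76 total.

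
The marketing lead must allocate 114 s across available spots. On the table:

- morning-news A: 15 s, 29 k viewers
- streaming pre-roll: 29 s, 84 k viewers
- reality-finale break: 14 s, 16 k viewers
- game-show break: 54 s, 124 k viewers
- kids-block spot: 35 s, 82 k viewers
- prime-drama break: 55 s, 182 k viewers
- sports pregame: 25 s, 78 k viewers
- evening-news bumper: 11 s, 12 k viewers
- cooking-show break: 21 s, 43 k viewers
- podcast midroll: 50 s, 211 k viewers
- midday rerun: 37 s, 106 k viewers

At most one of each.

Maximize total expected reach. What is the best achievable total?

By expected reach per s: podcast midroll 4.22, prime-drama break 3.31, sports pregame 3.12, streaming pre-roll 2.90 lead.
Taking the top-ratio spots first gives prime-drama break + podcast midroll for 393 (105 s).
The 55 s tied up in prime-drama break is better spent on sports pregame + midday rerun — total rises to 395 (112 s).
The closest alternative, prime-drama break + podcast midroll, reaches only 393.

395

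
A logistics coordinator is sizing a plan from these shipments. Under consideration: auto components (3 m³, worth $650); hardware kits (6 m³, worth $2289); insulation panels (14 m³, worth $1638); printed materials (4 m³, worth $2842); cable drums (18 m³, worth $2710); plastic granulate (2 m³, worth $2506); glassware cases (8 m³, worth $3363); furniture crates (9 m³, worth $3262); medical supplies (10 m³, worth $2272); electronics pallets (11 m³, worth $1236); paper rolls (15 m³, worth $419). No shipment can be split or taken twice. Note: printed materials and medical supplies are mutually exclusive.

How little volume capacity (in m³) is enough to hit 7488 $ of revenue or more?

Need the lightest bundle worth ≥ 7488.
hardware kits + printed materials + plastic granulate reaches 7637 using 12 m³.
Below 12 m³ the best achievable stays under 7488.

12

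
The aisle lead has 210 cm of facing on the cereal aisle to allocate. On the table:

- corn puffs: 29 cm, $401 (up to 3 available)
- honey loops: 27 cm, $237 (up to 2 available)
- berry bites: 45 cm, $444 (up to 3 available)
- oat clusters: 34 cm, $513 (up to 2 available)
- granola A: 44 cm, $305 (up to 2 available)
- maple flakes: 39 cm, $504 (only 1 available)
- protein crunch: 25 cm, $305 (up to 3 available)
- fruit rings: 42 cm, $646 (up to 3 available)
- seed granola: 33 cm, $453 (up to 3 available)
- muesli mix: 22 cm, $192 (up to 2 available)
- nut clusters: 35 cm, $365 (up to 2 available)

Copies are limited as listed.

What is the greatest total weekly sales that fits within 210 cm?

Filling by ratio: 2×oat clusters + 3×fruit rings for 2964, with 16 cm left unused.
Replace fruit rings with 2×corn puffs: the trade gains 156 net, giving 3120 at 210 cm.
Every other selection either busts 210 cm or exceeds an availability limit or fails to beat 3120.

3120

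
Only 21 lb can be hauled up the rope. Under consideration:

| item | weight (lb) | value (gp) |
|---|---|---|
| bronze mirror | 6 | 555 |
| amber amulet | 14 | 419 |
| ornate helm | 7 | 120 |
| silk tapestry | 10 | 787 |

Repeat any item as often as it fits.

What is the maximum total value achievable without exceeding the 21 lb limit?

1665

Best packing: 3×bronze mirror — 18 lb, 1665 total.
Nothing else within 21 lb beats 1665.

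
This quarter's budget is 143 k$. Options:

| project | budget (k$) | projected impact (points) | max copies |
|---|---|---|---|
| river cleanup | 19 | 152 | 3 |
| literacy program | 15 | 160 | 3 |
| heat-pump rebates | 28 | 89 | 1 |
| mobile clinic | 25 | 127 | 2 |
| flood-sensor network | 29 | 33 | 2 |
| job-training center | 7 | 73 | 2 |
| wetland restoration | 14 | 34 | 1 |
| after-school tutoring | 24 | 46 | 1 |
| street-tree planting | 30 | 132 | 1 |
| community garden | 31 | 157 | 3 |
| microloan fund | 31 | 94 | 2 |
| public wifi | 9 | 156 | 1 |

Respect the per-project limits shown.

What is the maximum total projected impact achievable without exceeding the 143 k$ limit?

1292

Taking the top-ratio projects first gives 3×river cleanup + 3×literacy program + 2×job-training center + wetland restoration + public wifi for 1272 (139 k$).
The 21 k$ tied up in job-training center and wetland restoration is better spent on mobile clinic — total rises to 1292 (143 k$).
Every other selection either busts 143 k$ or exceeds an availability limit or fails to beat 1292.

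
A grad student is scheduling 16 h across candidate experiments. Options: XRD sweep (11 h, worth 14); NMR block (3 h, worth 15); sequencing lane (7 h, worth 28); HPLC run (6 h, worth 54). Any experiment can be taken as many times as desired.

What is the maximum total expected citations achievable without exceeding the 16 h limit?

123

NMR block + 2×HPLC run uses 15 of the 16 h and totals 123.
Nothing else within 16 h beats 123.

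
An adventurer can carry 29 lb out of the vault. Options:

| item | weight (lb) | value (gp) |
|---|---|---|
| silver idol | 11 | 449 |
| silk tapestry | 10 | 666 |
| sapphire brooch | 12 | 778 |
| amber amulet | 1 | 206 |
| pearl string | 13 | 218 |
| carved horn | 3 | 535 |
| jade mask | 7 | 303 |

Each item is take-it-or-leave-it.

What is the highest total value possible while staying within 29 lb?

Density check — amber amulet 206.00, carved horn 178.33, silk tapestry 66.60, sapphire brooch 64.83 are the best per lb.
The ratio ordering already packs tightly: silk tapestry + sapphire brooch + amber amulet + carved horn, 26 lb, 2185.

2185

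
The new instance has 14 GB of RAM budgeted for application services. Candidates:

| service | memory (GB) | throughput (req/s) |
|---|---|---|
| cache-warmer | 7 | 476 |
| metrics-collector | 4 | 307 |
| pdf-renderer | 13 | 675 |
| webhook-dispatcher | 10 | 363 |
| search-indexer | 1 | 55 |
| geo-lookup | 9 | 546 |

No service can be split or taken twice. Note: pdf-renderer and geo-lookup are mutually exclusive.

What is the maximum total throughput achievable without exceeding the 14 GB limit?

908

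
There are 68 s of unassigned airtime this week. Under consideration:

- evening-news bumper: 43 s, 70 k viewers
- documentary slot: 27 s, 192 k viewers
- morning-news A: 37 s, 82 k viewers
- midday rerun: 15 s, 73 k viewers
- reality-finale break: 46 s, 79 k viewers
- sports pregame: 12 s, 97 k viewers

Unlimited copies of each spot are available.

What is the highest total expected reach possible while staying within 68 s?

485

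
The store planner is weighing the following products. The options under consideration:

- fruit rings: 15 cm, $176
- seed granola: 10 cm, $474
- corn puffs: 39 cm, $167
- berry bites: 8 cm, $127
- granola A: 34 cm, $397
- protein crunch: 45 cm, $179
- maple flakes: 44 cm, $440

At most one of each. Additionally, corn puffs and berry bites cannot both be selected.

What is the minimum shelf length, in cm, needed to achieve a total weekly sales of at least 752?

Need the lightest bundle worth ≥ 752.
fruit rings + seed granola + berry bites: 777 weekly sales at 33 cm.
Any bundle with less than 33 cm falls short of 752.

33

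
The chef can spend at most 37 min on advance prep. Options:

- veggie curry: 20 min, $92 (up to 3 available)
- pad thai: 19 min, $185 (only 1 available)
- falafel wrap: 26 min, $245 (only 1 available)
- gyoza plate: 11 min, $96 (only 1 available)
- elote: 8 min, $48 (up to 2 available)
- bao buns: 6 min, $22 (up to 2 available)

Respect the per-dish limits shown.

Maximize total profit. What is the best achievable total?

Ranking by ratio (profit/min): pad thai 9.74, falafel wrap 9.42, gyoza plate 8.73, elote 6.00.
Taking the top-ratio dishes first gives pad thai + gyoza plate + bao buns for 303 (36 min).
Replace pad thai and bao buns with falafel wrap: the trade gains 38 net, giving 341 at 37 min.

341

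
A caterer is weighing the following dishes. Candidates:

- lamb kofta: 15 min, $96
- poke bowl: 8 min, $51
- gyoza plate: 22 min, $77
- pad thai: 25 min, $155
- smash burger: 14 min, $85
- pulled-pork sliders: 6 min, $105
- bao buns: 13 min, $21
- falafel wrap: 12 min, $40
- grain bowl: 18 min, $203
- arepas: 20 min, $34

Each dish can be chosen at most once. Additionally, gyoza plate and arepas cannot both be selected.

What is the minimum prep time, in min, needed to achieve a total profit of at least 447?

Need the lightest bundle worth ≥ 447.
lamb kofta + poke bowl + pulled-pork sliders + grain bowl: 455 profit at 47 min.
No combination under 47 min hits 447.

47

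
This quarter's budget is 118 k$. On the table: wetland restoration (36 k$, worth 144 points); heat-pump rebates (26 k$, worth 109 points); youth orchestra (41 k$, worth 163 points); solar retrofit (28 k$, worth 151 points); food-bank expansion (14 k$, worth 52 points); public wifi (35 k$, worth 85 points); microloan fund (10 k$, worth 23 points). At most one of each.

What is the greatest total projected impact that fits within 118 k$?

481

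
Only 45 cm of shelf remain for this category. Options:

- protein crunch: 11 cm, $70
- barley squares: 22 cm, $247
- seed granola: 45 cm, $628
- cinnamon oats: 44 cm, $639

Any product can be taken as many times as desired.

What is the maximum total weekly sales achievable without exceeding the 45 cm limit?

639

The ratio ordering already packs tightly: cinnamon oats, 44 cm, 639.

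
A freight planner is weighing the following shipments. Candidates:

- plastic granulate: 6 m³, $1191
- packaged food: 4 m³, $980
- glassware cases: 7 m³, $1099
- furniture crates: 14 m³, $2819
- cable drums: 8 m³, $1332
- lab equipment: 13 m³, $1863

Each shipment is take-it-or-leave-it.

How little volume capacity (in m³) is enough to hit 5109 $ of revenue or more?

26

Need the lightest bundle worth ≥ 5109.
Taking packaged food + furniture crates + cable drums gives 5131 (≥ 5109) for 26 m³.
Below 26 m³ the best achievable stays under 5109.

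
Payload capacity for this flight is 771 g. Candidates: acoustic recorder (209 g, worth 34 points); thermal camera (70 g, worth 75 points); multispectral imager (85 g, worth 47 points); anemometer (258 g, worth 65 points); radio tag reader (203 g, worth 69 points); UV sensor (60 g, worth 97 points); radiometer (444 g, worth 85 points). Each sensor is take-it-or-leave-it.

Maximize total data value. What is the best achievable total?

353

Taking thermal camera + multispectral imager + anemometer + radio tag reader + UV sensor: 676 g used, 353 in data value.
Runner-up acoustic recorder + thermal camera + multispectral imager + radio tag reader + UV sensor tops out at 322.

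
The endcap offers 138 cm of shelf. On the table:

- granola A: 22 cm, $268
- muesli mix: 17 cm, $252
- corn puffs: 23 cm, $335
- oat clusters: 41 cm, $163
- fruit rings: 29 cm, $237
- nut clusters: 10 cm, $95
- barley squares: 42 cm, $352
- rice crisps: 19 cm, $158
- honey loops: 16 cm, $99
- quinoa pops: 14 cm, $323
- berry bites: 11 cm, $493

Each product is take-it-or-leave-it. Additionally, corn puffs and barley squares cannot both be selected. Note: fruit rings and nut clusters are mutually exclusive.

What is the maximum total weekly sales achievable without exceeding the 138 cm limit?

Ranking by ratio (weekly sales/cm): berry bites 44.82, quinoa pops 23.07, muesli mix 14.82, corn puffs 14.57.
A density-first pass picks granola A + muesli mix + corn puffs + nut clusters + rice crisps + honey loops + quinoa pops + berry bites — 2023 at 132 cm.
Replace nut clusters and honey loops with fruit rings: the trade gains 43 net, giving 2066 at 135 cm.
The closest alternative, granola A + muesli mix + corn puffs + nut clusters + rice crisps + honey loops + quinoa pops + berry bites, reaches only 2023.

2066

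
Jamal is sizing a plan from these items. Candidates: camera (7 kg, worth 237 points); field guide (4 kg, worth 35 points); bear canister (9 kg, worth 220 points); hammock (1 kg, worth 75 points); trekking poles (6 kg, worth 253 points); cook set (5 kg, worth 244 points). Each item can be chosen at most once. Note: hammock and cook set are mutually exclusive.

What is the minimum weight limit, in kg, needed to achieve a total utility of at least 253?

Minimise kg subject to total utility ≥ 253.
trekking poles: 253 utility at 6 kg.
No combination under 6 kg hits 253.

6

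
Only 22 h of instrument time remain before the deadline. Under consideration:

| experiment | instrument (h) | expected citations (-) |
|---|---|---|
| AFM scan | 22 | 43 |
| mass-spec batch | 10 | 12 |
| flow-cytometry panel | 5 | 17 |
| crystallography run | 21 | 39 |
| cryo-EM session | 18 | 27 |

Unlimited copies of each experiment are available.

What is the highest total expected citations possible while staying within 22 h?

The ratio ordering already packs tightly: 4×flow-cytometry panel, 20 h, 68.

68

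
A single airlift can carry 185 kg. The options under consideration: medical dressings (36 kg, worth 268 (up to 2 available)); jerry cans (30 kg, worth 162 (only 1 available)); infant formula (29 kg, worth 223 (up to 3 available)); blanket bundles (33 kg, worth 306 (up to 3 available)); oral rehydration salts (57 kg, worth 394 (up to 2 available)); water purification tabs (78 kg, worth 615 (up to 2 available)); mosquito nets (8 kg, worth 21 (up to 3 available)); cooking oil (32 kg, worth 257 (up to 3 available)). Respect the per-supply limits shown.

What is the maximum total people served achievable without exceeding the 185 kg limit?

1554

By people served per kg: blanket bundles 9.27, cooking oil 8.03, water purification tabs 7.88 lead.
Greedy by ratio would take 3×blanket bundles + 2×mosquito nets + 2×cooking oil: 179 kg used, total 1474.
Dropping mosquito nets and 2×cooking oil frees 72 kg; slotting in water purification tabs (78 kg) lifts the total to 1554 at 185 kg.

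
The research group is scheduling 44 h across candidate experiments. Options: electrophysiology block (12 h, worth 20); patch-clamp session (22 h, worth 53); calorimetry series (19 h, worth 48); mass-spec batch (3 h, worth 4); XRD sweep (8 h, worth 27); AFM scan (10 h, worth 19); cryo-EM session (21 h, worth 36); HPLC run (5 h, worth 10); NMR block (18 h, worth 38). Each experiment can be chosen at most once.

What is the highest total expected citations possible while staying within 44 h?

By expected citations per h: XRD sweep 3.38, calorimetry series 2.53, patch-clamp session 2.41, NMR block 2.11 lead.
Filling by ratio: calorimetry series + XRD sweep + AFM scan + HPLC run for 104, with 2 h left unused.
But patch-clamp session + calorimetry series + mass-spec batch fits in 44 h and reaches 105.

105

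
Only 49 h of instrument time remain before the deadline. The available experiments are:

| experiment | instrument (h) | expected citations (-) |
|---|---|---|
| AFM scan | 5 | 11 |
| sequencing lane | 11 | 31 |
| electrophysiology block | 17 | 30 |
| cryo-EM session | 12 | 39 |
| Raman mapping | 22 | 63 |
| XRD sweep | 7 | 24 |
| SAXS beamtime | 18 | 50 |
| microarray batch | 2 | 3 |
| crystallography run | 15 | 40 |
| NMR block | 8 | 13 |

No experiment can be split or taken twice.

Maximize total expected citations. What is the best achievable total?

Filling by ratio: AFM scan + cryo-EM session + Raman mapping + XRD sweep + microarray batch for 140, with 1 h left unused.
A better packing is sequencing lane + cryo-EM session + XRD sweep + SAXS beamtime: 48 h, total 144.

144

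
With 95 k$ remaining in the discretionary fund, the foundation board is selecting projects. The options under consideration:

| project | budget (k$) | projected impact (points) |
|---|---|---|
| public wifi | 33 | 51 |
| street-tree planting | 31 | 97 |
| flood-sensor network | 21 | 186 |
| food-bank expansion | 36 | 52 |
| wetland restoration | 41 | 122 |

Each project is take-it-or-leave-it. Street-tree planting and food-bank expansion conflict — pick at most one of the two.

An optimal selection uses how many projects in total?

The maximum projected impact within 95 k$ is 405.
For example street-tree planting + flood-sensor network + wetland restoration achieves it, using 93 k$.
Any selection reaching 405 contains exactly 3 projects.

3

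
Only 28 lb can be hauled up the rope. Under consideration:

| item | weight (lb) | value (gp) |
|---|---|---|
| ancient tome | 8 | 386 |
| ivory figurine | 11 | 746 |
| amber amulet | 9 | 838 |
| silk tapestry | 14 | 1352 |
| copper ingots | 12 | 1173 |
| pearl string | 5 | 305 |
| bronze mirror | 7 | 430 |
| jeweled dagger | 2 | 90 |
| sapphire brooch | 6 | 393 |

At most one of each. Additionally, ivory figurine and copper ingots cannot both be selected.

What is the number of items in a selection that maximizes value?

3

The maximum value within 28 lb is 2615.
One optimal bundle: silk tapestry + copper ingots + jeweled dagger (28 lb).
Any selection reaching 2615 contains exactly 3 items.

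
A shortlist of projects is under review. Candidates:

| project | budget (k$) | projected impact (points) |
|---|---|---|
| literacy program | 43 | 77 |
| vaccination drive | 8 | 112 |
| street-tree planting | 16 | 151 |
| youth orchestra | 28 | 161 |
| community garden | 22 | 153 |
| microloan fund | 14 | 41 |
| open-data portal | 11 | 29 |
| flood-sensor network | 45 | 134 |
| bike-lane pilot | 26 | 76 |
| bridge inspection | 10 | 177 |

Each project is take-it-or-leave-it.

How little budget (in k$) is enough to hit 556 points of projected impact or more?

Need the lightest bundle worth ≥ 556.
Taking vaccination drive + street-tree planting + community garden + bridge inspection gives 593 (≥ 556) for 56 k$.
Below 56 k$ the best achievable stays under 556.

56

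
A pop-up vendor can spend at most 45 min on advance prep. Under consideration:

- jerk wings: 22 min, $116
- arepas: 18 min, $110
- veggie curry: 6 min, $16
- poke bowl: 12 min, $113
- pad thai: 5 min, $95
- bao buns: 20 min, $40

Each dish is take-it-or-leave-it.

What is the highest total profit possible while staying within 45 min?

Taking the top-ratio dishes first gives arepas + veggie curry + poke bowl + pad thai for 334 (41 min).
Dropping arepas frees 18 min; slotting in jerk wings (22 min) lifts the total to 340 at 45 min.
An exhaustive check of the 64 subsets confirms 340.

340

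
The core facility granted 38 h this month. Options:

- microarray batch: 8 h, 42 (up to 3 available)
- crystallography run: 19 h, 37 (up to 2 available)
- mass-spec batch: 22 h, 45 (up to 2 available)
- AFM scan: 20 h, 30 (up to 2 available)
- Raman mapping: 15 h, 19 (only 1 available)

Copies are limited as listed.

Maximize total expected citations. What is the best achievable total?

129

A density-first pass picks 3×microarray batch — 126 at 24 h.
Dropping microarray batch frees 8 h; slotting in mass-spec batch (22 h) lifts the total to 129 at 38 h.
Every other selection either busts 38 h or exceeds an availability limit or fails to beat 129.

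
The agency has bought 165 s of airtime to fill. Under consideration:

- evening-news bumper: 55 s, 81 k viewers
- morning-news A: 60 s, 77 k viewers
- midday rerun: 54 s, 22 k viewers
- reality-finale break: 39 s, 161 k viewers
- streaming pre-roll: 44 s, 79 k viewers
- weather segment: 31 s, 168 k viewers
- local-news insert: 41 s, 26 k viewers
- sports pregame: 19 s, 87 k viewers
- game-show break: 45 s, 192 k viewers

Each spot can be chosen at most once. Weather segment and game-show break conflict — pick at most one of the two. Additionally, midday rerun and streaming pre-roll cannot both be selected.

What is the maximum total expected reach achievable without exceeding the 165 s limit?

Best packing: evening-news bumper + reality-finale break + sports pregame + game-show break — 158 s, 521 total.
The closest alternative, reality-finale break + streaming pre-roll + sports pregame + game-show break, reaches only 519.

521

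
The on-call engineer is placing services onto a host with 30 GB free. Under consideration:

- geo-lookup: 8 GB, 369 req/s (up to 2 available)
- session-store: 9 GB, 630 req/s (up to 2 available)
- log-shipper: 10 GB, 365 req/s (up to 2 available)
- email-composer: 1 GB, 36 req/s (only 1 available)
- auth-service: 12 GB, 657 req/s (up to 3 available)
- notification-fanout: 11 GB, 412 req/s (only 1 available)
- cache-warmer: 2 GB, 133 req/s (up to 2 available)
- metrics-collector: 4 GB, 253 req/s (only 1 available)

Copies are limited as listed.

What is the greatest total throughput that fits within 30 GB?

The ratio heuristic lands on 2×session-store + email-composer + 2×cache-warmer + metrics-collector (1815) but leaves 3 GB idle.
The 9 GB tied up in email-composer and 2×cache-warmer and metrics-collector is better spent on auth-service — total rises to 1917 (30 GB).
No other feasible combination exceeds 1917.

1917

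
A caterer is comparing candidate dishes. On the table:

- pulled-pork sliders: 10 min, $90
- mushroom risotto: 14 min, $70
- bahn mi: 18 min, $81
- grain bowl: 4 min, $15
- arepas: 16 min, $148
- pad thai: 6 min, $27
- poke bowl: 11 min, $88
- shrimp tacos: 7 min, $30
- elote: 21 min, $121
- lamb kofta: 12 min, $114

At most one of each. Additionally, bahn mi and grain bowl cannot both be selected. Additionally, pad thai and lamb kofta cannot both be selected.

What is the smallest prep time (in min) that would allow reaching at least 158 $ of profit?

Look for the lowest-prep combination reaching 158.
grain bowl + arepas reaches 163 using 20 min.
Any bundle with less than 20 min falls short of 158.

20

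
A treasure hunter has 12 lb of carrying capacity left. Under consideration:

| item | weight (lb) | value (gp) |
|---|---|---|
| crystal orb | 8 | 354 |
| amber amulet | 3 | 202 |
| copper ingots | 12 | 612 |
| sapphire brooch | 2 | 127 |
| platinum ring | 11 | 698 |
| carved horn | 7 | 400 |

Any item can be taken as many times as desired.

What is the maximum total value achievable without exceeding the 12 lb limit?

By value per lb: amber amulet 67.33, sapphire brooch 63.50, platinum ring 63.45, carved horn 57.14 lead.
4×amber amulet uses 12 of the 12 lb and totals 808.
Every other selection either busts 12 lb or fails to beat 808.

808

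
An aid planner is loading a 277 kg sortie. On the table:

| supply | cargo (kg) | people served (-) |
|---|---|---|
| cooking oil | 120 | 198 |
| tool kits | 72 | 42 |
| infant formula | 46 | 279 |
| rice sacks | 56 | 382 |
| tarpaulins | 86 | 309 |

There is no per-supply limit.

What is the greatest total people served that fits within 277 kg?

The ratio ordering already packs tightly: infant formula + 4×rice sacks, 270 kg, 1807.
Every other selection either busts 277 kg or fails to beat 1807.

1807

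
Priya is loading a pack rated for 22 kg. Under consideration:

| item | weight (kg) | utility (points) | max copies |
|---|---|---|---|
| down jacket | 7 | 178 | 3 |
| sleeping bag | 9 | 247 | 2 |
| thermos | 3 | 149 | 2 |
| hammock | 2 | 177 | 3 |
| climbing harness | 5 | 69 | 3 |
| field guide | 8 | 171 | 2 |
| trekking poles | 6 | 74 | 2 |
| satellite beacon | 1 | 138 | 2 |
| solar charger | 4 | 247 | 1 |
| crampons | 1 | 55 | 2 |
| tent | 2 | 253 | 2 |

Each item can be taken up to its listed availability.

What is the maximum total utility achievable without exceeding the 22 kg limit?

1858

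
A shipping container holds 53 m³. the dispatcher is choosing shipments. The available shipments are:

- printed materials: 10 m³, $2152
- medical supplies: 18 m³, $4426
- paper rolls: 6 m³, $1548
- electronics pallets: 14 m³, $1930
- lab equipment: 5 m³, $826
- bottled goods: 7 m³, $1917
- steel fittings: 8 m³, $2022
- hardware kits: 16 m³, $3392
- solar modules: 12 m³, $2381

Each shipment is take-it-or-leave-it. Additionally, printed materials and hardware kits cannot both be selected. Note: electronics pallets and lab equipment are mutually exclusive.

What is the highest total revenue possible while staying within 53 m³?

12424

Ranking by ratio (revenue/m³): bottled goods 273.86, paper rolls 258.00, steel fittings 252.75.
Greedy by ratio would take printed materials + medical supplies + paper rolls + bottled goods + steel fittings: 49 m³ used, total 12065.
Replace steel fittings with solar modules: the trade gains 359 net, giving 12424 at 53 m³.
The closest alternative, medical supplies + paper rolls + bottled goods + steel fittings + solar modules, reaches only 12294.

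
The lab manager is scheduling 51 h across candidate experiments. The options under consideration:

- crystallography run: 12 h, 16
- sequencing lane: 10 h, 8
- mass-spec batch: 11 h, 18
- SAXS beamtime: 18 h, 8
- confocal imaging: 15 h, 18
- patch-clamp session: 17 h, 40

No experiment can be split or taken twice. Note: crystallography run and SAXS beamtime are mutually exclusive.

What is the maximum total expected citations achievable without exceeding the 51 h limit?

82

Density check — patch-clamp session 2.35, mass-spec batch 1.64, crystallography run 1.33, confocal imaging 1.20 are the best per h.
The ratio ordering already packs tightly: crystallography run + sequencing lane + mass-spec batch + patch-clamp session, 50 h, 82.
An exhaustive check of the 64 subsets confirms 82.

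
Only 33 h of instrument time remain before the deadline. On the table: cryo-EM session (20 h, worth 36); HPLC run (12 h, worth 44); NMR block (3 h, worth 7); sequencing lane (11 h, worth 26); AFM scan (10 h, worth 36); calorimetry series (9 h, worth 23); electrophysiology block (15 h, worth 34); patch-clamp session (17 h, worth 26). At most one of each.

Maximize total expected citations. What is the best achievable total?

Ranking by ratio (expected citations/h): HPLC run 3.67, AFM scan 3.60, calorimetry series 2.56.
Greedy by ratio would take HPLC run + AFM scan + calorimetry series: 31 h used, total 103.
The 9 h tied up in calorimetry series is better spent on sequencing lane — total rises to 106 (33 h).
Every other selection either busts 33 h or fails to beat 106.

106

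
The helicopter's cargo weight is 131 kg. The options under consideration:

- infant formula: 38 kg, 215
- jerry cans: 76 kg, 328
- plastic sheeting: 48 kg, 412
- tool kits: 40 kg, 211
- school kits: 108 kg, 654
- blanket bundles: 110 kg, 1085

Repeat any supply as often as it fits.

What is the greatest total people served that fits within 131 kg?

1085

Density check — blanket bundles 9.86, plastic sheeting 8.58, school kits 6.06 are the best per kg.
Best packing: blanket bundles — 110 kg, 1085 total.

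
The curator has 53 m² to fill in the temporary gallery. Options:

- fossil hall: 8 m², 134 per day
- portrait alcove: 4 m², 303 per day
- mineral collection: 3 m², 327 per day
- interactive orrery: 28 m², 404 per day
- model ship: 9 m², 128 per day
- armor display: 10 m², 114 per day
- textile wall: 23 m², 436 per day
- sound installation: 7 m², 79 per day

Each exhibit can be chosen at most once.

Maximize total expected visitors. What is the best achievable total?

Taking fossil hall + portrait alcove + mineral collection + model ship + textile wall: 47 m² used, 1328 in expected visitors.

1328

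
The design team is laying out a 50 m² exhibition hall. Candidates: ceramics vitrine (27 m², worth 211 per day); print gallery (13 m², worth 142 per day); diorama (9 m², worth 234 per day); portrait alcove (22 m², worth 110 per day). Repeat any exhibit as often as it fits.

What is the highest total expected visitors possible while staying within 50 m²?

By expected visitors per m²: diorama 26.00, print gallery 10.92, ceramics vitrine 7.81 lead.
Taking 5×diorama: 45 m² used, 1170 in expected visitors.
No other feasible combination exceeds 1170.

1170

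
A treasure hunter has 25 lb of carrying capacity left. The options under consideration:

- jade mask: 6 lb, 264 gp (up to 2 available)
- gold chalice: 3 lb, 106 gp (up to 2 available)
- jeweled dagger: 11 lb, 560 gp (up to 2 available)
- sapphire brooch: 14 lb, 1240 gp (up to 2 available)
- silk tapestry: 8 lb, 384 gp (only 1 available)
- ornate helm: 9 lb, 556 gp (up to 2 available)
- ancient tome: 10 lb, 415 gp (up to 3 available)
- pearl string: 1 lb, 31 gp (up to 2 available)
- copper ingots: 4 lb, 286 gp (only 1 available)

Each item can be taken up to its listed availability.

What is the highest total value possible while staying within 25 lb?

By value per lb: sapphire brooch 88.57, copper ingots 71.50, ornate helm 61.78, jeweled dagger 50.91 lead.
Greedy by ratio would take jade mask + sapphire brooch + pearl string + copper ingots: 25 lb used, total 1821.
The 10 lb tied up in jade mask and copper ingots is better spent on ornate helm + pearl string — total rises to 1858 (25 lb).
That's the maximum — no swap from here does better than 1858.

1858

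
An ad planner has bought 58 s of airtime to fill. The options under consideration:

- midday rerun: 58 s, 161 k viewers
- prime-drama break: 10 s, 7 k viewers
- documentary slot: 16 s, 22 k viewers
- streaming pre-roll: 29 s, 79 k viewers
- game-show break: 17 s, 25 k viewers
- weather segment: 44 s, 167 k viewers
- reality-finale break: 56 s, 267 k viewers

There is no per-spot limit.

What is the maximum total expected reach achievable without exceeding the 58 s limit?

Ranking by ratio (expected reach/s): reality-finale break 4.77, weather segment 3.80, midday rerun 2.78, streaming pre-roll 2.72.
Reality-finale break uses 56 of the 58 s and totals 267.
That's the maximum — no swap from here does better than 267.

267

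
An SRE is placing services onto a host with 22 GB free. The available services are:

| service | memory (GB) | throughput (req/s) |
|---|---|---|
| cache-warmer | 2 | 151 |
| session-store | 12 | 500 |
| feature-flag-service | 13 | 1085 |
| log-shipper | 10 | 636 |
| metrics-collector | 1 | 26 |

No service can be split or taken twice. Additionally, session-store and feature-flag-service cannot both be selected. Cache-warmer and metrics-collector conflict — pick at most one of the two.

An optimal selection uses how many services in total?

2

The maximum throughput within 22 GB is 1236.
cache-warmer + feature-flag-service hits 1236 at 15 GB.
Any selection reaching 1236 contains exactly 2 services.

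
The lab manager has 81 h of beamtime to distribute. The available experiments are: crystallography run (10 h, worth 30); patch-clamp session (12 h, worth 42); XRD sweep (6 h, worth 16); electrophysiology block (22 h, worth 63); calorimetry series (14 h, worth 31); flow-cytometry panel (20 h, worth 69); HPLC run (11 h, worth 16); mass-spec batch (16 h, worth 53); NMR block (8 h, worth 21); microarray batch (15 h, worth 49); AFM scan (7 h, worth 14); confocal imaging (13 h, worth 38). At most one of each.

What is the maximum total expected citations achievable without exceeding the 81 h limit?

Filling by ratio: crystallography run + patch-clamp session + XRD sweep + flow-cytometry panel + mass-spec batch + microarray batch for 259, with 2 h left unused.
The 6 h tied up in XRD sweep is better spent on NMR block — total rises to 264 (81 h).

264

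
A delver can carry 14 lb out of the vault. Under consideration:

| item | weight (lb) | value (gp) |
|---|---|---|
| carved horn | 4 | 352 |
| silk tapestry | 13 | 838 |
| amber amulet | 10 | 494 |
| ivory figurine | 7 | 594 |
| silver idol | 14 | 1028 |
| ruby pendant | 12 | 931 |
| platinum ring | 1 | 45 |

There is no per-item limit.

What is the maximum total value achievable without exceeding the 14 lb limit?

Ranking by ratio (value/lb): carved horn 88.00, ivory figurine 84.86, ruby pendant 77.58, silver idol 73.43.
Greedy by ratio would take 3×carved horn + 2×platinum ring: 14 lb used, total 1146.
Replace 3×carved horn and 2×platinum ring with 2×ivory figurine: the trade gains 42 net, giving 1188 at 14 lb.
That's the maximum — no swap from here does better than 1188.

1188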